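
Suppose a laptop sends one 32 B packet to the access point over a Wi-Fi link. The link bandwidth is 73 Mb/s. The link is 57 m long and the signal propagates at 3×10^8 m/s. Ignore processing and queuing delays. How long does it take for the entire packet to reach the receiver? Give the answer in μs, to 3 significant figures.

L = 32 × 8 = 256 bits.
Transmission delay = L/R = 256 / 73000000 = 3.50685 μs.
Propagation delay = d/s = 57 m / 300000000 m/s = 0.19 μs.
Total = 3.70 μs.

3.70 μs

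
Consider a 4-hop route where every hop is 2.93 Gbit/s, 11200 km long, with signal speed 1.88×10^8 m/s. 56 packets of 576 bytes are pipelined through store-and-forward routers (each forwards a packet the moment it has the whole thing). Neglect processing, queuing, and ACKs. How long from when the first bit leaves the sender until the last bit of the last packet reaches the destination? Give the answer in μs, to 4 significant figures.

Per-hop transmission t_tx = L/R = 4608/2930000000 = 1.5727 μs.
Per-hop propagation t_prop = 11200000/188000000 = 59574.5 μs.
Pipeline fill: first packet needs 4·t_tx to clear all hops; remaining 55 packets each add one t_tx.
Total = (4+56-1)·t_tx + 4·t_prop = 59·1.5727 + 4·59574.5 = 238400 μs.

238400 μs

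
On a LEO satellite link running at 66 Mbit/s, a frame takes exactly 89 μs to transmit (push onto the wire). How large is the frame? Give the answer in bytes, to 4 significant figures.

734.3 bytes

L = R × t_tx = 66000000 b/s × 8.9e-05 s = 5874 bits.
In bytes: 5874 / 8 = 734.3 bytes.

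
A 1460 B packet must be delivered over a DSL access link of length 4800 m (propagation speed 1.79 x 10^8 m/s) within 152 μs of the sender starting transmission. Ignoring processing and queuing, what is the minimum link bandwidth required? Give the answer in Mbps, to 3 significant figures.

L = 11680 bits.
Propagation delay = 4800 / 179000000 = 26.8156 μs.
Transmission budget = 152 − 26.8156 = 125.184 μs.
R ≥ L / t_tx = 11680 bits / 0.000125184 s = 93.3 Mbps.

93.3 Mbps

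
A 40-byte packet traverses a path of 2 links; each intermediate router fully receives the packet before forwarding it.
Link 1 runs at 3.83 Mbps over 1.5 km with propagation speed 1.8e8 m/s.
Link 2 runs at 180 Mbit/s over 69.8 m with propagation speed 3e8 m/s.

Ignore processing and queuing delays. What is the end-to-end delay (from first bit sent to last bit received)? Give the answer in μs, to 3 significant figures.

93.9 μs

L = 40 × 8 = 320 bits.
Transmission delays (L/R per hop): 83.5509, 1.77778 μs; sum = 85.3287 μs.
Propagation delays (d/s per hop): 8.33333, 0.232667 μs; sum = 8.566 μs.
End-to-end = 93.9 μs.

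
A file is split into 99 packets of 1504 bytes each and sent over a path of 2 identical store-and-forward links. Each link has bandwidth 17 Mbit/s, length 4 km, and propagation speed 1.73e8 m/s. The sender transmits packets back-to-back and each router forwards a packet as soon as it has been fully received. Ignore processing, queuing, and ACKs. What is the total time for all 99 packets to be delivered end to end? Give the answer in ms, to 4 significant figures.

Per-hop transmission t_tx = L/R = 12032/17000000 = 0.707765 ms.
Per-hop propagation t_prop = 4000/173000000 = 0.0231214 ms.
Pipeline fill: first packet needs 2·t_tx to clear all hops; remaining 98 packets each add one t_tx.
Total = (2+99-1)·t_tx + 2·t_prop = 100·0.707765 + 2·0.0231214 = 70.82 ms.

70.82 ms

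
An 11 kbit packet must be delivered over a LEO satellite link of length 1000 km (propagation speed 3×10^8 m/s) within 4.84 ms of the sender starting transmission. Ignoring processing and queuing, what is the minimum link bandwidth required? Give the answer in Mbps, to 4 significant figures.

Propagation delay = 1000000 / 300000000 = 3.33333 ms.
Transmission budget = 4.84 − 3.33333 = 1.50667 ms.
R ≥ L / t_tx = 11000 bits / 0.00150667 s = 7.301 Mbps.

7.301 Mbps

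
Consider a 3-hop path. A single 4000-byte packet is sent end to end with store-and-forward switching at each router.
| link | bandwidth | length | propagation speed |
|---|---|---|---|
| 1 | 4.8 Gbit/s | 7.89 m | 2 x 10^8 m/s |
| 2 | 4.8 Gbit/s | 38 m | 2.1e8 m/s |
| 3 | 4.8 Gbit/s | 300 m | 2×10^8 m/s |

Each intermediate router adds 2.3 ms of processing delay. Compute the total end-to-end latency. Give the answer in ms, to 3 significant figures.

4.62 ms

L = 4000 × 8 = 32000 bits.
Transmission delay per hop = L/R = 32000/4800000000 = 0.00666667 ms; 3 hops → 0.02 ms.
Propagation delays (d/s per hop): 3.945e-05, 0.000180952, 0.0015 ms; sum = 0.0017204 ms.
Processing at 2 router(s): 2 × 2.3 ms = 4.6 ms.
End-to-end = 4.62 ms.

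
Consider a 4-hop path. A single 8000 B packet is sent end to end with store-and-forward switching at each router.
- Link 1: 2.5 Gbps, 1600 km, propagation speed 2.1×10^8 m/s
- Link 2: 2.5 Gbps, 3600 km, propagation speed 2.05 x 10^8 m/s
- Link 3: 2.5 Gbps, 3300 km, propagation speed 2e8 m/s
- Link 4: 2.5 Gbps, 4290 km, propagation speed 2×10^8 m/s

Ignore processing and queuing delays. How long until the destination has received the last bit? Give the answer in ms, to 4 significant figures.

63.23 ms

L = 8000 × 8 = 64000 bits.
Transmission delay per hop = L/R = 64000/2500000000 = 0.0256 ms; 4 hops → 0.1024 ms.
Propagation delays (d/s per hop): 7.61905, 17.561, 16.5, 21.45 ms; sum = 63.13 ms.
End-to-end = 63.23 ms.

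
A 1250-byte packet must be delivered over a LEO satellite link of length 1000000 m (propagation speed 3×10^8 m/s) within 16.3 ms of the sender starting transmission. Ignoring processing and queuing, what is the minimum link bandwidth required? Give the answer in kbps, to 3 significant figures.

771 kbps

L = 10000 bits.
Propagation delay = 1000000 / 300000000 = 3.33333 ms.
Transmission budget = 16.3 − 3.33333 = 12.9667 ms.
R ≥ L / t_tx = 10000 bits / 0.0129667 s = 771 kbps.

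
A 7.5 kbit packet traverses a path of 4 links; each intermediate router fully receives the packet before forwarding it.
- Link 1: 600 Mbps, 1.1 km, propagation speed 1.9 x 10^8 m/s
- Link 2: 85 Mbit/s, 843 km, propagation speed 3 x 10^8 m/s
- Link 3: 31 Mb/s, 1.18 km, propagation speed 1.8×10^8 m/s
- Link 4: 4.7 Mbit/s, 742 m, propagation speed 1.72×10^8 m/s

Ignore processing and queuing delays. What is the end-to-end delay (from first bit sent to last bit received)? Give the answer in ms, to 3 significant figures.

L = 7500 bits.
Transmission delays (L/R per hop): 0.0125, 0.0882353, 0.241935, 1.59574 ms; sum = 1.93842 ms.
Propagation delays (d/s per hop): 0.00578947, 2.81, 0.00655556, 0.00431395 ms; sum = 2.82666 ms.
End-to-end = 4.77 ms.

4.77 ms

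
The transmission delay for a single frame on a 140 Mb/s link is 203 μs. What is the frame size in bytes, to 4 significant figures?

L = R × t_tx = 140000000 b/s × 0.000203 s = 28420 bits.
In bytes: 28420 / 8 = 3553 bytes.

3553 bytes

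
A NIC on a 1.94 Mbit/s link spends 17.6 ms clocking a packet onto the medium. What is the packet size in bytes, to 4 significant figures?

L = R × t_tx = 1940000 b/s × 0.0176 s = 34144 bits.
In bytes: 34144 / 8 = 4268 bytes.

4268 bytes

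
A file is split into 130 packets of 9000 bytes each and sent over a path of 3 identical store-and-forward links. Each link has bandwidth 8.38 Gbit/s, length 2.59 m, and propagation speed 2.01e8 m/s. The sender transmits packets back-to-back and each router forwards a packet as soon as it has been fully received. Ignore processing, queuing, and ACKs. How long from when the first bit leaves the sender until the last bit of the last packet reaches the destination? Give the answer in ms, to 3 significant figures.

Per-hop transmission t_tx = L/R = 72000/8.38e+09 = 0.00859189 ms.
Per-hop propagation t_prop = 2.59/2.01e+08 = 1.28856e-05 ms.
Pipeline fill: first packet needs 3·t_tx to clear all hops; remaining 129 packets each add one t_tx.
Total = (3+130-1)·t_tx + 3·t_prop = 132·0.00859189 + 3·1.28856e-05 = 1.13 ms.

1.13 ms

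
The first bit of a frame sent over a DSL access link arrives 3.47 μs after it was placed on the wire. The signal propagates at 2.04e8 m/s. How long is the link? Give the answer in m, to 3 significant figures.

d = s × t_prop = 204000000 × 3.47e-06 = 708 m.

708 m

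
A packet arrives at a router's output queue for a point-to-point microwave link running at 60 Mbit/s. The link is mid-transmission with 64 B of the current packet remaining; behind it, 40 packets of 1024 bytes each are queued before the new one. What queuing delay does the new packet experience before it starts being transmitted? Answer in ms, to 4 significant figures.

5.470 ms

Each queued packet: L/R = 8192/60000000 = 0.136533 ms.
40 queued → 5.46133 ms.
Plus remaining 512 bits of current packet: 0.00853333 ms.
Queuing delay = 5.470 ms.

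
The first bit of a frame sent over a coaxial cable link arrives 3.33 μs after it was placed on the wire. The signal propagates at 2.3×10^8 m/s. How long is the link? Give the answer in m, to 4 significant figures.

765.9 m

d = s × t_prop = 2.3e+08 × 3.33e-06 = 765.9 m.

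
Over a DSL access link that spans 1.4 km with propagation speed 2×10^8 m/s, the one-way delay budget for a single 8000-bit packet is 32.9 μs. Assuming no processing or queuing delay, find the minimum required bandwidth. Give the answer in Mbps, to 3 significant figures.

Propagation delay = 1400 / 200000000 = 7 μs.
Transmission budget = 32.9 − 7 = 25.9 μs.
R ≥ L / t_tx = 8000 bits / 2.59e-05 s = 309 Mbps.

309 Mbps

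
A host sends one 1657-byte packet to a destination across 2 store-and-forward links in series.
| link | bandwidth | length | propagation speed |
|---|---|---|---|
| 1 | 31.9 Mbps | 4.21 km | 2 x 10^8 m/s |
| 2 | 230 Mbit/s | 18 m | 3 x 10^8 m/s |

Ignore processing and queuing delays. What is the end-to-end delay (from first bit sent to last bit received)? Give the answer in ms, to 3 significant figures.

0.494 ms

L = 1657 × 8 = 13256 bits.
Transmission delays (L/R per hop): 0.415549, 0.0576348 ms; sum = 0.473183 ms.
Propagation delays (d/s per hop): 0.02105, 6e-05 ms; sum = 0.02111 ms.
End-to-end = 0.494 ms.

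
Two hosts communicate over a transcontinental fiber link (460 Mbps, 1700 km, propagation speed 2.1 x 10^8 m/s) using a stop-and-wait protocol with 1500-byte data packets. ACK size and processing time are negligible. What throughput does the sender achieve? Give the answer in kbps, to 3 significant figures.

t_tx = L/R = 12000/460000000 = 2.6087e-05 s.
t_prop = 1700000/210000000 = 0.00809524 s; RTT = 0.0161905 s.
Cycle = t_tx + RTT = 0.0162166 s.
Throughput = L / cycle = 12000 / 0.0162166 = 740 kbps.

740 kbps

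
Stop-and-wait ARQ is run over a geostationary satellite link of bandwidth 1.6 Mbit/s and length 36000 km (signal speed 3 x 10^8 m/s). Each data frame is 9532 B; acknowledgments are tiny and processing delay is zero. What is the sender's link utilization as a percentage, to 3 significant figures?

16.6 %

t_tx = L/R = 76256/1600000 = 0.04766 s.
t_prop = 36000000/300000000 = 0.12 s; RTT = 0.24 s.
Cycle = t_tx + RTT = 0.28766 s.
Utilization = t_tx / cycle = 0.04766/0.28766 = 16.6 %.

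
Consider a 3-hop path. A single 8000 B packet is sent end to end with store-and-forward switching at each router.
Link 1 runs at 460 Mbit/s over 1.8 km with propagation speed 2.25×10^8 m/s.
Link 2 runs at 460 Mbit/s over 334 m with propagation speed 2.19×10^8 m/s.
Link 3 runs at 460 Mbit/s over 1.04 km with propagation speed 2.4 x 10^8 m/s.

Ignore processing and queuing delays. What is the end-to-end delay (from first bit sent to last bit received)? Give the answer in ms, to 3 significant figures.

L = 8000 × 8 = 64000 bits.
Transmission delay per hop = L/R = 64000/460000000 = 0.13913 ms; 3 hops → 0.417391 ms.
Propagation delays (d/s per hop): 0.008, 0.00152511, 0.00433333 ms; sum = 0.0138584 ms.
End-to-end = 0.431 ms.

0.431 ms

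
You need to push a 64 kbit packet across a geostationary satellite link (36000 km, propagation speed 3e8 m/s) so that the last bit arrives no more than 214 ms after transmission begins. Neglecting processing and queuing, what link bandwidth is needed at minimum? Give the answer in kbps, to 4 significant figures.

Propagation delay = 36000000 / 300000000 = 120 ms.
Transmission budget = 214 − 120 = 94 ms.
R ≥ L / t_tx = 64000 bits / 0.094 s = 680.9 kbps.

680.9 kbps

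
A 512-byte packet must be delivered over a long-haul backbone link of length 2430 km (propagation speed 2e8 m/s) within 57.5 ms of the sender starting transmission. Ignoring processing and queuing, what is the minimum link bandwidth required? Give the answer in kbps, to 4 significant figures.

L = 4096 bits.
Propagation delay = 2430000 / 200000000 = 12.15 ms.
Transmission budget = 57.5 − 12.15 = 45.35 ms.
R ≥ L / t_tx = 4096 bits / 0.04535 s = 90.32 kbps.

90.32 kbps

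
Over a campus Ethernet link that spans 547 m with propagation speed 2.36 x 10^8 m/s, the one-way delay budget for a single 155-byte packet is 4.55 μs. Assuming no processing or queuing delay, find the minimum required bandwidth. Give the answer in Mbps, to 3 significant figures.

L = 1240 bits.
Propagation delay = 547 / 236000000 = 2.3178 μs.
Transmission budget = 4.55 − 2.3178 = 2.2322 μs.
R ≥ L / t_tx = 1240 bits / 2.2322e-06 s = 556 Mbps.

556 Mbps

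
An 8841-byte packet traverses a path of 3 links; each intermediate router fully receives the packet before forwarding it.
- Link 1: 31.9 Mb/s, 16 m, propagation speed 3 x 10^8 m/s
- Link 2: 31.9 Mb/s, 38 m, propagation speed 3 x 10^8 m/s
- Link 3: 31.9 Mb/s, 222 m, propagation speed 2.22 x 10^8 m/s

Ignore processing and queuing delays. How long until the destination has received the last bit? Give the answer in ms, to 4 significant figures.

L = 8841 × 8 = 70728 bits.
Transmission delay per hop = L/R = 70728/31900000 = 2.21718 ms; 3 hops → 6.65154 ms.
Propagation delays (d/s per hop): 5.33333e-05, 0.000126667, 0.001 ms; sum = 0.00118 ms.
End-to-end = 6.653 ms.

6.653 ms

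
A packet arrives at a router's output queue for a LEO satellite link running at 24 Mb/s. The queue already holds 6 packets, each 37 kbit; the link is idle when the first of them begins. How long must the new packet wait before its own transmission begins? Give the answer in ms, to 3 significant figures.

9.25 ms

Each queued packet: L/R = 37000/24000000 = 1.54167 ms.
6 queued → 9.25 ms.
Queuing delay = 9.25 ms.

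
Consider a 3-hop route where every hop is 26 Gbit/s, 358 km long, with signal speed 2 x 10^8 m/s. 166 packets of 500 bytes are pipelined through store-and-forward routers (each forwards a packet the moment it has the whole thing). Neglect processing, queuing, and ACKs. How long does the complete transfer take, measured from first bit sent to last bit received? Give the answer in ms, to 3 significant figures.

Per-hop transmission t_tx = L/R = 4000/26000000000 = 0.000153846 ms.
Per-hop propagation t_prop = 358000/200000000 = 1.79 ms.
Pipeline fill: first packet needs 3·t_tx to clear all hops; remaining 165 packets each add one t_tx.
Total = (3+166-1)·t_tx + 3·t_prop = 168·0.000153846 + 3·1.79 = 5.40 ms.

5.40 ms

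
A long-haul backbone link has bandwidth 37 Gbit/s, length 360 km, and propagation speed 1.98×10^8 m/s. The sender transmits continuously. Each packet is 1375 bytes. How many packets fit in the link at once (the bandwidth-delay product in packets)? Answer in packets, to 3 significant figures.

6120 packets

Propagation delay = 360000 / 198000000 = 0.00181818 s.
BDP = R × t_prop = 37000000000 × 0.00181818 = 67272700 bits.
In packets of 11000 bits: 6120 packets.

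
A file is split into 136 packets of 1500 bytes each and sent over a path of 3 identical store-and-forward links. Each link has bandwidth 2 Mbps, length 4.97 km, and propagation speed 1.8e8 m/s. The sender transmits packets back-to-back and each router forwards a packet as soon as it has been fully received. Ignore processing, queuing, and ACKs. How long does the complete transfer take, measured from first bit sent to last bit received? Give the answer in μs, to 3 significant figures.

Per-hop transmission t_tx = L/R = 12000/2000000 = 6000 μs.
Per-hop propagation t_prop = 4970/180000000 = 27.6111 μs.
Pipeline fill: first packet needs 3·t_tx to clear all hops; remaining 135 packets each add one t_tx.
Total = (3+136-1)·t_tx + 3·t_prop = 138·6000 + 3·27.6111 = 828000 μs.

828000 μs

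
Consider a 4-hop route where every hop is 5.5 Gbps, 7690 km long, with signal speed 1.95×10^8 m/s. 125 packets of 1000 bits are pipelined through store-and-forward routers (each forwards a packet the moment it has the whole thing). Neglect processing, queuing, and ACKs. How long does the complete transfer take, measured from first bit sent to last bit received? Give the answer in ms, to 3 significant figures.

158 ms

Per-hop transmission t_tx = L/R = 1000/5500000000 = 0.000181818 ms.
Per-hop propagation t_prop = 7690000/195000000 = 39.4359 ms.
Pipeline fill: first packet needs 4·t_tx to clear all hops; remaining 124 packets each add one t_tx.
Total = (4+125-1)·t_tx + 4·t_prop = 128·0.000181818 + 4·39.4359 = 158 ms.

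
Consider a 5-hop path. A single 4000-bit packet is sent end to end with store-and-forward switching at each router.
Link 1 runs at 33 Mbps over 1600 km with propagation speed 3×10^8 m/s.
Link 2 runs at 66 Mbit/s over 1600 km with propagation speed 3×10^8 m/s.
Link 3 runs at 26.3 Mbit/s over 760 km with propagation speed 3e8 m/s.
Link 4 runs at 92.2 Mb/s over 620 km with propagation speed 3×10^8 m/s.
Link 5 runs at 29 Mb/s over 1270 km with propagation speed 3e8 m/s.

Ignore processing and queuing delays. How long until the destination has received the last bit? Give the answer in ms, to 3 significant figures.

Transmission delays (L/R per hop): 0.121212, 0.0606061, 0.152091, 0.0433839, 0.137931 ms; sum = 0.515224 ms.
Propagation delays (d/s per hop): 5.33333, 5.33333, 2.53333, 2.06667, 4.23333 ms; sum = 19.5 ms.
End-to-end = 20.0 ms.

20.0 ms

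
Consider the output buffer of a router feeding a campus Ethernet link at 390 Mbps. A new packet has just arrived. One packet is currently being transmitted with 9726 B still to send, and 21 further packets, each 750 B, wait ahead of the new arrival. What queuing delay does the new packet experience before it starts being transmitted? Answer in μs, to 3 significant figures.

Each queued packet: L/R = 6000/390000000 = 15.3846 μs.
21 queued → 323.077 μs.
Plus remaining 77808 bits of current packet: 199.508 μs.
Queuing delay = 523 μs.

523 μs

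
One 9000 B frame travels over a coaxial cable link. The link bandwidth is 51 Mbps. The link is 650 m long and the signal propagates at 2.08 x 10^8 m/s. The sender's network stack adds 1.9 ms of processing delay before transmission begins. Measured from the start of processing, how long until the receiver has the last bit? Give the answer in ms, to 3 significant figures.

L = 9000 × 8 = 72000 bits.
Transmission delay = L/R = 72000 / 51000000 = 1.41176 ms.
Propagation delay = d/s = 650 m / 208000000 m/s = 0.003125 ms.
Plus processing delay 1.9 ms = 1.9 ms.
Total = 3.31 ms.

3.31 ms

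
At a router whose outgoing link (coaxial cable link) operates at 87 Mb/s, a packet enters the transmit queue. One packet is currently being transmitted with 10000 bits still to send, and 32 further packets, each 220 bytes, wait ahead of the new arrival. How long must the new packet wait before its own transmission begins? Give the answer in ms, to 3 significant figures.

0.762 ms

Each queued packet: L/R = 1760/87000000 = 0.0202299 ms.
32 queued → 0.647356 ms.
Plus remaining 10000 bits of current packet: 0.114943 ms.
Queuing delay = 0.762 ms.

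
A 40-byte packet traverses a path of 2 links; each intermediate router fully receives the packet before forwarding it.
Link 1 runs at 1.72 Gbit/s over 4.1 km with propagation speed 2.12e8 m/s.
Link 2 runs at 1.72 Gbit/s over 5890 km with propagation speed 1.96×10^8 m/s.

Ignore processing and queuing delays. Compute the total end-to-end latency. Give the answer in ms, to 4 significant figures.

L = 40 × 8 = 320 bits.
Transmission delay per hop = L/R = 320/1720000000 = 0.000186047 ms; 2 hops → 0.000372093 ms.
Propagation delays (d/s per hop): 0.0193396, 30.051 ms; sum = 30.0704 ms.
End-to-end = 30.07 ms.

30.07 ms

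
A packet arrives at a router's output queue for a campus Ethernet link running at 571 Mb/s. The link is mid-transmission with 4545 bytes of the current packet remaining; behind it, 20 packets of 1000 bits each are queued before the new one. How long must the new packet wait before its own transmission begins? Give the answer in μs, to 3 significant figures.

Each queued packet: L/R = 1000/571000000 = 1.75131 μs.
20 queued → 35.0263 μs.
Plus remaining 36360 bits of current packet: 63.6778 μs.
Queuing delay = 98.7 μs.

98.7 μs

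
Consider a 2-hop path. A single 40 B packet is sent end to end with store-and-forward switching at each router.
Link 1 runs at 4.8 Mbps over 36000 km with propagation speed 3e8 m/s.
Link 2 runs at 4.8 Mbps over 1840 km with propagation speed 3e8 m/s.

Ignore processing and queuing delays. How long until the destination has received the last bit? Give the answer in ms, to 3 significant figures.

126 ms

L = 40 × 8 = 320 bits.
Transmission delay per hop = L/R = 320/4800000 = 0.0666667 ms; 2 hops → 0.133333 ms.
Propagation delays (d/s per hop): 120, 6.13333 ms; sum = 126.133 ms.
End-to-end = 126 ms.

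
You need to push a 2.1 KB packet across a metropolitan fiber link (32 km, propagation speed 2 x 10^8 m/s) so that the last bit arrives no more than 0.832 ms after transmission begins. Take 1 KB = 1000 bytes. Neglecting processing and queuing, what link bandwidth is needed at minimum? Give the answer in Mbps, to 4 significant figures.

L = 16800 bits.
Propagation delay = 32000 / 200000000 = 0.16 ms.
Transmission budget = 0.832 − 0.16 = 0.672 ms.
R ≥ L / t_tx = 16800 bits / 0.000672 s = 25.00 Mbps.

25.00 Mbps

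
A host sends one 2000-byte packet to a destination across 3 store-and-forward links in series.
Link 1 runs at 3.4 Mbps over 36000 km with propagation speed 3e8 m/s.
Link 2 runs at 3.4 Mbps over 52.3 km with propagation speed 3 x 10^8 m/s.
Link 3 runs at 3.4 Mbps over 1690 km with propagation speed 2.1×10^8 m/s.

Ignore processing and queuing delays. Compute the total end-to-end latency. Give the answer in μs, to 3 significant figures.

L = 2000 × 8 = 16000 bits.
Transmission delay per hop = L/R = 16000/3400000 = 4705.88 μs; 3 hops → 14117.6 μs.
Propagation delays (d/s per hop): 120000, 174.333, 8047.62 μs; sum = 128222 μs.
End-to-end = 142000 μs.

142000 μs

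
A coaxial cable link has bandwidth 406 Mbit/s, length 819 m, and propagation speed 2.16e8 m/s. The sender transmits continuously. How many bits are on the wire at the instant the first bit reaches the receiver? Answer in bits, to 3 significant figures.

Propagation delay = 819 / 216000000 = 3.79167e-06 s.
BDP = R × t_prop = 406000000 × 3.79167e-06 = 1539.42 bits.

1540 bits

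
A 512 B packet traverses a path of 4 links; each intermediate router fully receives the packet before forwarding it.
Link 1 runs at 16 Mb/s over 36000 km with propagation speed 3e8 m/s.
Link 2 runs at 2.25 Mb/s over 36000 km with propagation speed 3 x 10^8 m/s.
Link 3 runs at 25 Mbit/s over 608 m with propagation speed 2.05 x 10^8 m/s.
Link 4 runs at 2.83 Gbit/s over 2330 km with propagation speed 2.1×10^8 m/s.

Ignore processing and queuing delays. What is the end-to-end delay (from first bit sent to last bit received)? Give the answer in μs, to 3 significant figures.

L = 512 × 8 = 4096 bits.
Transmission delays (L/R per hop): 256, 1820.44, 163.84, 1.44735 μs; sum = 2241.73 μs.
Propagation delays (d/s per hop): 120000, 120000, 2.96585, 11095.2 μs; sum = 251098 μs.
End-to-end = 253000 μs.

253000 μs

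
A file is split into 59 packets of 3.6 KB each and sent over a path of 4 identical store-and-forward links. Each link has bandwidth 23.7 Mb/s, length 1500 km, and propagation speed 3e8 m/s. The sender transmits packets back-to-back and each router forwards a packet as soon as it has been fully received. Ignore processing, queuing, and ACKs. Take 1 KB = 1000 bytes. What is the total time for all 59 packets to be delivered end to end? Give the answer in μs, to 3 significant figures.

95300 μs

Per-hop transmission t_tx = L/R = 28800/23700000 = 1215.19 μs.
Per-hop propagation t_prop = 1500000/300000000 = 5000 μs.
Pipeline fill: first packet needs 4·t_tx to clear all hops; remaining 58 packets each add one t_tx.
Total = (4+59-1)·t_tx + 4·t_prop = 62·1215.19 + 4·5000 = 95300 μs.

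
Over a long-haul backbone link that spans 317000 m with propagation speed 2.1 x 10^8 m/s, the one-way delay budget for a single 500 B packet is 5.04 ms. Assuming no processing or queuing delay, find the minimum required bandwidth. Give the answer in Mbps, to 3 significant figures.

1.13 Mbps

L = 4000 bits.
Propagation delay = 317000 / 210000000 = 1.50952 ms.
Transmission budget = 5.04 − 1.50952 = 3.53048 ms.
R ≥ L / t_tx = 4000 bits / 0.00353048 s = 1.13 Mbps.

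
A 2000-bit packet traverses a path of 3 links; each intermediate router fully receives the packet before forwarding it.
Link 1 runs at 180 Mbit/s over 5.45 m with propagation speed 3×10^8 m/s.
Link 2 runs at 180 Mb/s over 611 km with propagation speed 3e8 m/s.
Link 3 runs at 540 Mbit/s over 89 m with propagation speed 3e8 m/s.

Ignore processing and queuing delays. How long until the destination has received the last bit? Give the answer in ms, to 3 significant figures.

2.06 ms

Transmission delays (L/R per hop): 0.0111111, 0.0111111, 0.0037037 ms; sum = 0.0259259 ms.
Propagation delays (d/s per hop): 1.81667e-05, 2.03667, 0.000296667 ms; sum = 2.03698 ms.
End-to-end = 2.06 ms.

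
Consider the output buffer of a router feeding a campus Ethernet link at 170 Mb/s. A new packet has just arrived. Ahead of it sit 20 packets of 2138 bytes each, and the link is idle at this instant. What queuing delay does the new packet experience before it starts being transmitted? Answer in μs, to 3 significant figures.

2010 μs

Each queued packet: L/R = 17104/170000000 = 100.612 μs.
20 queued → 2012.24 μs.
Queuing delay = 2010 μs.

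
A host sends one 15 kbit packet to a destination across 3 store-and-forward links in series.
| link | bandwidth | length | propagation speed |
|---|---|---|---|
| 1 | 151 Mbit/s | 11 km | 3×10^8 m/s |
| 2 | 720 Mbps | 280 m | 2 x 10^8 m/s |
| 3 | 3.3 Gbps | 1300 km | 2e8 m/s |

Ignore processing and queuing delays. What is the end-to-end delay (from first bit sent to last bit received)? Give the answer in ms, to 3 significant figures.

6.66 ms

L = 15000 bits.
Transmission delays (L/R per hop): 0.0993377, 0.0208333, 0.00454545 ms; sum = 0.124717 ms.
Propagation delays (d/s per hop): 0.0366667, 0.0014, 6.5 ms; sum = 6.53807 ms.
End-to-end = 6.66 ms.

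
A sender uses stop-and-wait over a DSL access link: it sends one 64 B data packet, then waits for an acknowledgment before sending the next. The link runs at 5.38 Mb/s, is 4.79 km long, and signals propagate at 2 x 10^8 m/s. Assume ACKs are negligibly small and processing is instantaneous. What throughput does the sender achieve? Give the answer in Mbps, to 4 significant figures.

3.579 Mbps

t_tx = L/R = 512/5380000 = 9.51673e-05 s.
t_prop = 4790/200000000 = 2.395e-05 s; RTT = 4.79e-05 s.
Cycle = t_tx + RTT = 0.000143067 s.
Throughput = L / cycle = 512 / 0.000143067 = 3.579 Mbps.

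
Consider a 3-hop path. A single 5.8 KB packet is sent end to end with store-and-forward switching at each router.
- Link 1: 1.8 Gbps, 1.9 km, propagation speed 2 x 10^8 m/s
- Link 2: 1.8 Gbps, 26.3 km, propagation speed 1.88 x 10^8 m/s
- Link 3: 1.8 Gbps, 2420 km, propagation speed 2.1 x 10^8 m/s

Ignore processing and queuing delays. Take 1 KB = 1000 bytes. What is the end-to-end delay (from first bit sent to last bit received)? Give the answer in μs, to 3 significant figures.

L = 46400 bits.
Transmission delay per hop = L/R = 46400/1800000000 = 25.7778 μs; 3 hops → 77.3333 μs.
Propagation delays (d/s per hop): 9.5, 139.894, 11523.8 μs; sum = 11673.2 μs.
End-to-end = 11800 μs.

11800 μs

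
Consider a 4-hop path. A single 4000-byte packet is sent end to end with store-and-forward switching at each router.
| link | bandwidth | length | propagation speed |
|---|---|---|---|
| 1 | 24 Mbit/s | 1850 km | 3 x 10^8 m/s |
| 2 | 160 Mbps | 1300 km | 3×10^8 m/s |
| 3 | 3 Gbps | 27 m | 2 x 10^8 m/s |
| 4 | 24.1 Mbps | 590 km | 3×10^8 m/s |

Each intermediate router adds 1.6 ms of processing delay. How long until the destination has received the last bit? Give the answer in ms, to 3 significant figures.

20.1 ms

L = 4000 × 8 = 32000 bits.
Transmission delays (L/R per hop): 1.33333, 0.2, 0.0106667, 1.3278 ms; sum = 2.8718 ms.
Propagation delays (d/s per hop): 6.16667, 4.33333, 0.000135, 1.96667 ms; sum = 12.4668 ms.
Processing at 3 router(s): 3 × 1.6 ms = 4.8 ms.
End-to-end = 20.1 ms.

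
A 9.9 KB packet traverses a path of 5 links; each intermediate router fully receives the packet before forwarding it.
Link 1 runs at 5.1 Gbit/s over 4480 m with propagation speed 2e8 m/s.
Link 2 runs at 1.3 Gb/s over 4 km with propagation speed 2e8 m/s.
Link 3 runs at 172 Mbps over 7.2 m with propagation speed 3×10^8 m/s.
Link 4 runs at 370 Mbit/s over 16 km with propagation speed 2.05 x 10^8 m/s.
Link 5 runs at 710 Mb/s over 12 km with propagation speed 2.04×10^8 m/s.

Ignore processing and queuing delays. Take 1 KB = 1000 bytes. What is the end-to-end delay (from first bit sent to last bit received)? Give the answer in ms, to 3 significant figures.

L = 79200 bits.
Transmission delays (L/R per hop): 0.0155294, 0.0609231, 0.460465, 0.214054, 0.111549 ms; sum = 0.862521 ms.
Propagation delays (d/s per hop): 0.0224, 0.02, 2.4e-05, 0.0780488, 0.0588235 ms; sum = 0.179296 ms.
End-to-end = 1.04 ms.

1.04 ms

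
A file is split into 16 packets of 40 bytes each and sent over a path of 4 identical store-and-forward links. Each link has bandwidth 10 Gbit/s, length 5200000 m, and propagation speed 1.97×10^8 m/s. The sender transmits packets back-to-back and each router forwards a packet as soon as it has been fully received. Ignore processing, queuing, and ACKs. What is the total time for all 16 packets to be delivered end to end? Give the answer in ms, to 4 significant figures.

105.6 ms

Per-hop transmission t_tx = L/R = 320/10000000000 = 3.2e-05 ms.
Per-hop propagation t_prop = 5200000/197000000 = 26.3959 ms.
Pipeline fill: first packet needs 4·t_tx to clear all hops; remaining 15 packets each add one t_tx.
Total = (4+16-1)·t_tx + 4·t_prop = 19·3.2e-05 + 4·26.3959 = 105.6 ms.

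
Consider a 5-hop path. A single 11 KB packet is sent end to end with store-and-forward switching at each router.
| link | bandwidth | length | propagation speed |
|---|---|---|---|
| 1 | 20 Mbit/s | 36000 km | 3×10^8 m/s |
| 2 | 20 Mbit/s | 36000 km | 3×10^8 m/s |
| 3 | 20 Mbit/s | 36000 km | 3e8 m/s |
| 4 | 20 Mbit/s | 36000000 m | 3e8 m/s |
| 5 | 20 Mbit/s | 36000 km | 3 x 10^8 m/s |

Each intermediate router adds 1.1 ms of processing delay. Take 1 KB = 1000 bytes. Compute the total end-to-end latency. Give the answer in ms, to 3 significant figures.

L = 88000 bits.
Transmission delay per hop = L/R = 88000/20000000 = 4.4 ms; 5 hops → 22 ms.
Propagation delays (d/s per hop): 120, 120, 120, 120, 120 ms; sum = 600 ms.
Processing at 4 router(s): 4 × 1.1 ms = 4.4 ms.
End-to-end = 626 ms.

626 ms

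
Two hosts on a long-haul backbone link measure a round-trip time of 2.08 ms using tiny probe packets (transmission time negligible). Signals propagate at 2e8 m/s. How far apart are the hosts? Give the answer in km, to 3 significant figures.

208 km

One-way propagation = RTT/2 = 1.04 ms.
d = s × t = 200000000 × 0.00104 = 208 km.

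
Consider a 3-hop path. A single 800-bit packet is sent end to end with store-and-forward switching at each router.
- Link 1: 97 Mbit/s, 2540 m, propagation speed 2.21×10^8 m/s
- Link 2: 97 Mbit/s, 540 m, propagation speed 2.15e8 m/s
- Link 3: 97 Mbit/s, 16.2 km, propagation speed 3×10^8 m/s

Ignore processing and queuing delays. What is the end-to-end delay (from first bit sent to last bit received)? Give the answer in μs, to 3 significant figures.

92.7 μs

Transmission delay per hop = L/R = 800/97000000 = 8.24742 μs; 3 hops → 24.7423 μs.
Propagation delays (d/s per hop): 11.4932, 2.51163, 54 μs; sum = 68.0048 μs.
End-to-end = 92.7 μs.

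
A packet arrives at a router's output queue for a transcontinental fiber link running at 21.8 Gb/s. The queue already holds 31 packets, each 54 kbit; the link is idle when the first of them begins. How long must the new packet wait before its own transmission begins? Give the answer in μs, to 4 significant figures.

76.79 μs

Each queued packet: L/R = 54000/21800000000 = 2.47706 μs.
31 queued → 76.789 μs.
Queuing delay = 76.79 μs.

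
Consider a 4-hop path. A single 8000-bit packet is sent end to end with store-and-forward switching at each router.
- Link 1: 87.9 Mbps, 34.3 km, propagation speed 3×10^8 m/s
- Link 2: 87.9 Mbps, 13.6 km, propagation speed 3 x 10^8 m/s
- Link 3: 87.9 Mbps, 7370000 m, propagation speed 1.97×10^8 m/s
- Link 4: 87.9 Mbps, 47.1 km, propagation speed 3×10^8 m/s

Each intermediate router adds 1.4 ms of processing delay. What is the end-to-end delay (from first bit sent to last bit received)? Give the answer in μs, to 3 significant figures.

42300 μs

Transmission delay per hop = L/R = 8000/87900000 = 91.0125 μs; 4 hops → 364.05 μs.
Propagation delays (d/s per hop): 114.333, 45.3333, 37411.2, 157 μs; sum = 37727.8 μs.
Processing at 3 router(s): 3 × 1.4 ms = 4200 μs.
End-to-end = 42300 μs.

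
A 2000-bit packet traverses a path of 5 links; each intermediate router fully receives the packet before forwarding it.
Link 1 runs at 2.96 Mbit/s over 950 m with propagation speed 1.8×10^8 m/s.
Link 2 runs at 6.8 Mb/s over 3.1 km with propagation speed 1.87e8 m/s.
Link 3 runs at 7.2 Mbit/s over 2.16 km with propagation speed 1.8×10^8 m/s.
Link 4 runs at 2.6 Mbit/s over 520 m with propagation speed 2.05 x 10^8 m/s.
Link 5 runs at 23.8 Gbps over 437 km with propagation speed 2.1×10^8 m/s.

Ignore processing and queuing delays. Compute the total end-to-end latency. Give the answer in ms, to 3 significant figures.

4.13 ms

Transmission delays (L/R per hop): 0.675676, 0.294118, 0.277778, 0.769231, 8.40336e-05 ms; sum = 2.01689 ms.
Propagation delays (d/s per hop): 0.00527778, 0.0165775, 0.012, 0.00253659, 2.08095 ms; sum = 2.11734 ms.
End-to-end = 4.13 ms.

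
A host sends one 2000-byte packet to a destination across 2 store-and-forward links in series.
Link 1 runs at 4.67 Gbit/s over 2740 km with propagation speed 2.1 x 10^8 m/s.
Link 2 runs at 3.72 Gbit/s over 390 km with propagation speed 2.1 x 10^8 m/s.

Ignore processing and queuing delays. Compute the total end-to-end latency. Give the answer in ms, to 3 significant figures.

14.9 ms

L = 2000 × 8 = 16000 bits.
Transmission delays (L/R per hop): 0.00342612, 0.00430108 ms; sum = 0.0077272 ms.
Propagation delays (d/s per hop): 13.0476, 1.85714 ms; sum = 14.9048 ms.
End-to-end = 14.9 ms.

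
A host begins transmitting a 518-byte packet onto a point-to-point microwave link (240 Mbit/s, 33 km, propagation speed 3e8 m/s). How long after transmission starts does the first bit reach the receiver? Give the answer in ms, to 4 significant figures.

0.1100 ms

First bit experiences only propagation delay: d/s = 33000/300000000 = 0.1100 ms.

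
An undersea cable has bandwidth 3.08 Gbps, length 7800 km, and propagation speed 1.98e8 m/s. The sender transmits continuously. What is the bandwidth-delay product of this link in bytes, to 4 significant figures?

Propagation delay = 7800000 / 198000000 = 0.0393939 s.
BDP = R × t_prop = 3080000000 × 0.0393939 = 121333000 bits.
In bytes: 121333000/8 = 15170000 bytes.

15170000 bytes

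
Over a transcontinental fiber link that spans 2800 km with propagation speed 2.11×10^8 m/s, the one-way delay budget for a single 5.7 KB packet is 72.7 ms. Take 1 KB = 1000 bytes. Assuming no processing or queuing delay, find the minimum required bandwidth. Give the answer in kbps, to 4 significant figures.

767.3 kbps

L = 45600 bits.
Propagation delay = 2800000 / 211000000 = 13.2701 ms.
Transmission budget = 72.7 − 13.2701 = 59.4299 ms.
R ≥ L / t_tx = 45600 bits / 0.0594299 s = 767.3 kbps.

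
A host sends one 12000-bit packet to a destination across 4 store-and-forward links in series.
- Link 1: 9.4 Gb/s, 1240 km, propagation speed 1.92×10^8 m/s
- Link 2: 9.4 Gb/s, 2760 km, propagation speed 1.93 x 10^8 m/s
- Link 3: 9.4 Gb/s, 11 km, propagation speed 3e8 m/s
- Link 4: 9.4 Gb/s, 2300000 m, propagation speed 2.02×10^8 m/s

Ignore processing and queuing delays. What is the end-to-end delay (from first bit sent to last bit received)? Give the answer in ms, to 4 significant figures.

Transmission delay per hop = L/R = 12000/9400000000 = 0.0012766 ms; 4 hops → 0.00510638 ms.
Propagation delays (d/s per hop): 6.45833, 14.3005, 0.0366667, 11.3861 ms; sum = 32.1817 ms.
End-to-end = 32.19 ms.

32.19 ms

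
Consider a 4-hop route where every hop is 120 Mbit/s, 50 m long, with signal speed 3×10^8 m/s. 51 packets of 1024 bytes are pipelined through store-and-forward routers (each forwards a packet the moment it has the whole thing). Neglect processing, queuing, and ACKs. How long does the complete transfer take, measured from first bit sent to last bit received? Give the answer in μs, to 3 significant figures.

Per-hop transmission t_tx = L/R = 8192/120000000 = 68.2667 μs.
Per-hop propagation t_prop = 50/300000000 = 0.166667 μs.
Pipeline fill: first packet needs 4·t_tx to clear all hops; remaining 50 packets each add one t_tx.
Total = (4+51-1)·t_tx + 4·t_prop = 54·68.2667 + 4·0.166667 = 3690 μs.

3690 μs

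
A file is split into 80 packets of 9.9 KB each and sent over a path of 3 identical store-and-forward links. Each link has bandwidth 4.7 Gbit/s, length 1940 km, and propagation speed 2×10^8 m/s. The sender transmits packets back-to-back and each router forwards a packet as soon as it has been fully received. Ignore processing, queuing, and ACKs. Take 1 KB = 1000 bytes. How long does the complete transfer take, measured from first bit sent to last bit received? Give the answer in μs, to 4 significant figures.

30480 μs

Per-hop transmission t_tx = L/R = 79200/4700000000 = 16.8511 μs.
Per-hop propagation t_prop = 1940000/200000000 = 9700 μs.
Pipeline fill: first packet needs 3·t_tx to clear all hops; remaining 79 packets each add one t_tx.
Total = (3+80-1)·t_tx + 3·t_prop = 82·16.8511 + 3·9700 = 30480 μs.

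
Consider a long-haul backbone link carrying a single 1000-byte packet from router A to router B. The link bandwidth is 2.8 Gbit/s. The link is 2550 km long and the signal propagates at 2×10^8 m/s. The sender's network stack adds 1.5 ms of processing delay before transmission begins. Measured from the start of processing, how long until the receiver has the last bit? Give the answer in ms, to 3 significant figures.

L = 1000 × 8 = 8000 bits.
Transmission delay = L/R = 8000 / 2800000000 = 0.00285714 ms.
Propagation delay = d/s = 2550000 m / 200000000 m/s = 12.75 ms.
Plus processing delay 1.5 ms = 1.5 ms.
Total = 14.3 ms.

14.3 ms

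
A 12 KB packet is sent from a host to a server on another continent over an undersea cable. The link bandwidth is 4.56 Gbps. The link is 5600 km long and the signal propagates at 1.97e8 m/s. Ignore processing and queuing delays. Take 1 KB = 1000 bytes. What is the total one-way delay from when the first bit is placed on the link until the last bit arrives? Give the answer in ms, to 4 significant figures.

L = 96000 bits.
Transmission delay = L/R = 96000 / 4560000000 = 0.0210526 ms.
Propagation delay = d/s = 5600000 m / 197000000 m/s = 28.4264 ms.
Total = 28.45 ms.

28.45 ms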